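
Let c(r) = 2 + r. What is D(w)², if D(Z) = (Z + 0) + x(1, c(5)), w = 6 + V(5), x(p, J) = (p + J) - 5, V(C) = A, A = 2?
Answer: 121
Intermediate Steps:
V(C) = 2
x(p, J) = -5 + J + p (x(p, J) = (J + p) - 5 = -5 + J + p)
w = 8 (w = 6 + 2 = 8)
D(Z) = 3 + Z (D(Z) = (Z + 0) + (-5 + (2 + 5) + 1) = Z + (-5 + 7 + 1) = Z + 3 = 3 + Z)
D(w)² = (3 + 8)² = 11² = 121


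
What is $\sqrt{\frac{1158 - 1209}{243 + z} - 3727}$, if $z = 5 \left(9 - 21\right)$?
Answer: $\frac{2 i \sqrt{3467301}}{61} \approx 61.051 i$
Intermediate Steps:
$z = -60$ ($z = 5 \left(-12\right) = -60$)
$\sqrt{\frac{1158 - 1209}{243 + z} - 3727} = \sqrt{\frac{1158 - 1209}{243 - 60} - 3727} = \sqrt{- \frac{51}{183} - 3727} = \sqrt{\left(-51\right) \frac{1}{183} - 3727} = \sqrt{- \frac{17}{61} - 3727} = \sqrt{- \frac{227364}{61}} = \frac{2 i \sqrt{3467301}}{61}$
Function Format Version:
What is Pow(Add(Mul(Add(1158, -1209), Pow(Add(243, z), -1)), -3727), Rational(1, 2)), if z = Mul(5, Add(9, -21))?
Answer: Mul(Rational(2, 61), I, Pow(3467301, Rational(1, 2))) ≈ Mul(61.051, I)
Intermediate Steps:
z = -60 (z = Mul(5, -12) = -60)
Pow(Add(Mul(Add(1158, -1209), Pow(Add(243, z), -1)), -3727), Rational(1, 2)) = Pow(Add(Mul(Add(1158, -1209), Pow(Add(243, -60), -1)), -3727), Rational(1, 2)) = Pow(Add(Mul(-51, Pow(183, -1)), -3727), Rational(1, 2)) = Pow(Add(Mul(-51, Rational(1, 183)), -3727), Rational(1, 2)) = Pow(Add(Rational(-17, 61), -3727), Rational(1, 2)) = Pow(Rational(-227364, 61), Rational(1, 2)) = Mul(Rational(2, 61), I, Pow(3467301, Rational(1, 2)))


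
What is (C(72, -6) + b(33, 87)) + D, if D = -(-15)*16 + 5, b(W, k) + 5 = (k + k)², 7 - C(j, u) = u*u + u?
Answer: 30493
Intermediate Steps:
C(j, u) = 7 - u - u² (C(j, u) = 7 - (u*u + u) = 7 - (u² + u) = 7 - (u + u²) = 7 + (-u - u²) = 7 - u - u²)
b(W, k) = -5 + 4*k² (b(W, k) = -5 + (k + k)² = -5 + (2*k)² = -5 + 4*k²)
D = 245 (D = -15*(-16) + 5 = 240 + 5 = 245)
(C(72, -6) + b(33, 87)) + D = ((7 - 1*(-6) - 1*(-6)²) + (-5 + 4*87²)) + 245 = ((7 + 6 - 1*36) + (-5 + 4*7569)) + 245 = ((7 + 6 - 36) + (-5 + 30276)) + 245 = (-23 + 30271) + 245 = 30248 + 245 = 30493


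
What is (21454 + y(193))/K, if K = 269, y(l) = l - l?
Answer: 21454/269 ≈ 79.755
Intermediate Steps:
y(l) = 0
(21454 + y(193))/K = (21454 + 0)/269 = 21454*(1/269) = 21454/269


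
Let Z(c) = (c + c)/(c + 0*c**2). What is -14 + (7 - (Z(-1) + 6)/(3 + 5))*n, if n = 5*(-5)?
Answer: -164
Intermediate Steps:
Z(c) = 2 (Z(c) = (2*c)/(c + 0) = (2*c)/c = 2)
n = -25
-14 + (7 - (Z(-1) + 6)/(3 + 5))*n = -14 + (7 - (2 + 6)/(3 + 5))*(-25) = -14 + (7 - 8/8)*(-25) = -14 + (7 - 1*1)*(-25) = -14 + (7 - 1)*(-25) = -14 + 6*(-25) = -14 - 150 = -164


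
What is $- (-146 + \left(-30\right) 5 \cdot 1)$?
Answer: $296$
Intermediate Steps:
$- (-146 + \left(-30\right) 5 \cdot 1) = - (-146 - 150) = \left(-1\right) \left(-296\right) = 296$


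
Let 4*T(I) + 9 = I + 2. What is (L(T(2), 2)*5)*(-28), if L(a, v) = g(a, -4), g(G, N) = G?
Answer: 175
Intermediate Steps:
T(I) = -7/4 + I/4 (T(I) = -9/4 + (I + 2)/4 = -9/4 + (2 + I)/4 = -9/4 + (1/2 + I/4) = -7/4 + I/4)
L(a, v) = a
(L(T(2), 2)*5)*(-28) = ((-7/4 + (1/4)*2)*5)*(-28) = ((-7/4 + 1/2)*5)*(-28) = -5/4*5*(-28) = -25/4*(-28) = 175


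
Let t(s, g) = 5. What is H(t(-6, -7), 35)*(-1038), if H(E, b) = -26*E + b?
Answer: 98610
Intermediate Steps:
H(E, b) = b - 26*E
H(t(-6, -7), 35)*(-1038) = (35 - 26*5)*(-1038) = (35 - 130)*(-1038) = -95*(-1038) = 98610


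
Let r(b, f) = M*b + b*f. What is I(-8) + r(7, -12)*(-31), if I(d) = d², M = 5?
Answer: 1583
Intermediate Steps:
r(b, f) = 5*b + b*f
I(-8) + r(7, -12)*(-31) = (-8)² + (7*(5 - 12))*(-31) = 64 + (7*(-7))*(-31) = 64 - 49*(-31) = 64 + 1519 = 1583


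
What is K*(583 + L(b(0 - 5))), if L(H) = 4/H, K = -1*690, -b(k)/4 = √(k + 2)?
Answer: -402270 - 230*I*√3 ≈ -4.0227e+5 - 398.37*I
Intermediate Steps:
b(k) = -4*√(2 + k) (b(k) = -4*√(k + 2) = -4*√(2 + k))
K = -690
K*(583 + L(b(0 - 5))) = -690*(583 + 4/((-4*√(2 + (0 - 5))))) = -690*(583 + 4/((-4*√(2 - 5)))) = -690*(583 + 4/((-4*I*√3))) = -690*(583 + 4*(I*√3/12)) = -690*(583 + I*√3/3) = -402270 - 230*I*√3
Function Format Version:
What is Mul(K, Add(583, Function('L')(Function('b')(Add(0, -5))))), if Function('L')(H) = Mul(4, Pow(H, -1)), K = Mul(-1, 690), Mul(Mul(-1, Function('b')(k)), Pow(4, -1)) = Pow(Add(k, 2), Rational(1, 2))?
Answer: Add(-402270, Mul(-230, I, Pow(3, Rational(1, 2)))) ≈ Add(-4.0227e+5, Mul(-398.37, I))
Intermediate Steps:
Function('b')(k) = Mul(-4, Pow(Add(2, k), Rational(1, 2))) (Function('b')(k) = Mul(-4, Pow(Add(k, 2), Rational(1, 2))) = Mul(-4, Pow(Add(2, k), Rational(1, 2))))
K = -690
Mul(K, Add(583, Function('L')(Function('b')(Add(0, -5))))) = Mul(-690, Add(583, Mul(4, Pow(Mul(-4, Pow(Add(2, Add(0, -5)), Rational(1, 2))), -1)))) = Mul(-690, Add(583, Mul(4, Pow(Mul(-4, Pow(Add(2, -5), Rational(1, 2))), -1)))) = Mul(-690, Add(583, Mul(4, Pow(Mul(-4, Pow(-3, Rational(1, 2))), -1)))) = Mul(-690, Add(583, Mul(4, Pow(Mul(-4, Mul(I, Pow(3, Rational(1, 2)))), -1)))) = Mul(-690, Add(583, Mul(4, Pow(Mul(-4, I, Pow(3, Rational(1, 2))), -1)))) = Mul(-690, Add(583, Mul(4, Mul(Rational(1, 12), I, Pow(3, Rational(1, 2)))))) = Mul(-690, Add(583, Mul(Rational(1, 3), I, Pow(3, Rational(1, 2))))) = Add(-402270, Mul(-230, I, Pow(3, Rational(1, 2))))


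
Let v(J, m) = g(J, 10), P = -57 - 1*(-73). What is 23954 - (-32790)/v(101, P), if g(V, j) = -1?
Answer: -8836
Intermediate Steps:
P = 16 (P = -57 + 73 = 16)
v(J, m) = -1
23954 - (-32790)/v(101, P) = 23954 - (-32790)/(-1) = 23954 - (-32790)*(-1) = 23954 - 1*32790 = 23954 - 32790 = -8836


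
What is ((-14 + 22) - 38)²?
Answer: 900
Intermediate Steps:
((-14 + 22) - 38)² = (8 - 38)² = (-30)² = 900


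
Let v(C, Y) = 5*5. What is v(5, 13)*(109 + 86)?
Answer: 4875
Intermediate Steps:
v(C, Y) = 25
v(5, 13)*(109 + 86) = 25*(109 + 86) = 25*195 = 4875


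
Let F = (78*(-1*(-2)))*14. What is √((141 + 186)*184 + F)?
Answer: 12*√433 ≈ 249.70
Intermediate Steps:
F = 2184 (F = (78*2)*14 = 156*14 = 2184)
√((141 + 186)*184 + F) = √((141 + 186)*184 + 2184) = √(327*184 + 2184) = √(60168 + 2184) = √62352 = 12*√433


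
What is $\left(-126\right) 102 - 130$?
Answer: $-12982$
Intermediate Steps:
$\left(-126\right) 102 - 130 = -12852 - 130 = -12982$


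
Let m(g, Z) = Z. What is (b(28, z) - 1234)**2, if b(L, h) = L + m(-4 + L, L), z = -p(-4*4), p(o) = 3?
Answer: 1387684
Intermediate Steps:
z = -3 (z = -1*3 = -3)
b(L, h) = 2*L (b(L, h) = L + L = 2*L)
(b(28, z) - 1234)**2 = (2*28 - 1234)**2 = (56 - 1234)**2 = (-1178)**2 = 1387684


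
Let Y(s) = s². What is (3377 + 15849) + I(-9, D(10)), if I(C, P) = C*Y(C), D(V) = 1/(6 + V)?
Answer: 18497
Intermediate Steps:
I(C, P) = C³ (I(C, P) = C*C² = C³)
(3377 + 15849) + I(-9, D(10)) = (3377 + 15849) + (-9)³ = 19226 - 729 = 18497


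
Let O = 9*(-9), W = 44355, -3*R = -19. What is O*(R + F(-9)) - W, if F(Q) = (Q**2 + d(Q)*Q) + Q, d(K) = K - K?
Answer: -50700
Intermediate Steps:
d(K) = 0
R = 19/3 (R = -1/3*(-19) = 19/3 ≈ 6.3333)
F(Q) = Q + Q**2 (F(Q) = (Q**2 + 0*Q) + Q = (Q**2 + 0) + Q = Q**2 + Q = Q + Q**2)
O = -81
O*(R + F(-9)) - W = -81*(19/3 - 9*(1 - 9)) - 1*44355 = -81*(19/3 - 9*(-8)) - 44355 = -81*(19/3 + 72) - 44355 = -81*235/3 - 44355 = -6345 - 44355 = -50700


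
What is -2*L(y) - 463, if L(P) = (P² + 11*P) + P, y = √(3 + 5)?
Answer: -479 - 48*√2 ≈ -546.88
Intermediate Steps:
y = 2*√2 (y = √8 = 2*√2 ≈ 2.8284)
L(P) = P² + 12*P
-2*L(y) - 463 = -2*2*√2*(12 + 2*√2) - 463 = -4*√2*(12 + 2*√2) - 463 = -463 - 4*√2*(12 + 2*√2)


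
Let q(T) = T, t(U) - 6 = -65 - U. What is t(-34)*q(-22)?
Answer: 550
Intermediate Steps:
t(U) = -59 - U (t(U) = 6 + (-65 - U) = -59 - U)
t(-34)*q(-22) = (-59 - 1*(-34))*(-22) = (-59 + 34)*(-22) = -25*(-22) = 550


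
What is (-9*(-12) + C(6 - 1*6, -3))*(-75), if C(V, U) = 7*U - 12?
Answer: -5625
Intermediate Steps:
C(V, U) = -12 + 7*U
(-9*(-12) + C(6 - 1*6, -3))*(-75) = (-9*(-12) + (-12 + 7*(-3)))*(-75) = (108 + (-12 - 21))*(-75) = (108 - 33)*(-75) = 75*(-75) = -5625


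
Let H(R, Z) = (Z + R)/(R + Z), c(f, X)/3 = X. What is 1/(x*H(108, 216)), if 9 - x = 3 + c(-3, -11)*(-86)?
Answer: -1/2832 ≈ -0.00035311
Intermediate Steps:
c(f, X) = 3*X
H(R, Z) = 1 (H(R, Z) = (R + Z)/(R + Z) = 1)
x = -2832 (x = 9 - (3 + (3*(-11))*(-86)) = 9 - (3 - 33*(-86)) = 9 - (3 + 2838) = 9 - 1*2841 = 9 - 2841 = -2832)
1/(x*H(108, 216)) = 1/(-2832*1) = -1/2832*1 = -1/2832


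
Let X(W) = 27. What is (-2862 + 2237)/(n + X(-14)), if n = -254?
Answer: 625/227 ≈ 2.7533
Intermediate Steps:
(-2862 + 2237)/(n + X(-14)) = (-2862 + 2237)/(-254 + 27) = -625/(-227) = -625*(-1/227) = 625/227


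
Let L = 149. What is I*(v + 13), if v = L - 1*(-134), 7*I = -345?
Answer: -102120/7 ≈ -14589.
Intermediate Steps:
I = -345/7 (I = (⅐)*(-345) = -345/7 ≈ -49.286)
v = 283 (v = 149 - 1*(-134) = 149 + 134 = 283)
I*(v + 13) = -345*(283 + 13)/7 = -345/7*296 = -102120/7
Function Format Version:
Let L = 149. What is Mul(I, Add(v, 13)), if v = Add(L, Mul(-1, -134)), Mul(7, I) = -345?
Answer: Rational(-102120, 7) ≈ -14589.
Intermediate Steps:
I = Rational(-345, 7) (I = Mul(Rational(1, 7), -345) = Rational(-345, 7) ≈ -49.286)
v = 283 (v = Add(149, Mul(-1, -134)) = Add(149, 134) = 283)
Mul(I, Add(v, 13)) = Mul(Rational(-345, 7), Add(283, 13)) = Mul(Rational(-345, 7), 296) = Rational(-102120, 7)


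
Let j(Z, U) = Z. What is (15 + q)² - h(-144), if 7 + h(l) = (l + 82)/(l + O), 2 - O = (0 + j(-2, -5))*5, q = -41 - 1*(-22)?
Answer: 1487/66 ≈ 22.530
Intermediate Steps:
q = -19 (q = -41 + 22 = -19)
O = 12 (O = 2 - (0 - 2)*5 = 2 - (-2)*5 = 2 - 1*(-10) = 2 + 10 = 12)
h(l) = -7 + (82 + l)/(12 + l) (h(l) = -7 + (l + 82)/(l + 12) = -7 + (82 + l)/(12 + l))
(15 + q)² - h(-144) = (15 - 19)² - 2*(-1 - 3*(-144))/(12 - 144) = (-4)² - 2*(-1 + 432)/(-132) = 16 - 2*(-1)*431/132 = 16 - 1*(-431/66) = 16 + 431/66 = 1487/66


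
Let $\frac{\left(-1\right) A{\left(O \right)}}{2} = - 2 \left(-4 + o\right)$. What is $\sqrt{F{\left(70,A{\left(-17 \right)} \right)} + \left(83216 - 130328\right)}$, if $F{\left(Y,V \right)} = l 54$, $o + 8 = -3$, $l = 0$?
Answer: $2 i \sqrt{11778} \approx 217.05 i$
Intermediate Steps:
$o = -11$ ($o = -8 - 3 = -11$)
$A{\left(O \right)} = -60$ ($A{\left(O \right)} = - 2 \left(- 2 \left(-4 - 11\right)\right) = - 2 \left(\left(-2\right) \left(-15\right)\right) = \left(-2\right) 30 = -60$)
$F{\left(Y,V \right)} = 0$ ($F{\left(Y,V \right)} = 0 \cdot 54 = 0$)
$\sqrt{F{\left(70,A{\left(-17 \right)} \right)} + \left(83216 - 130328\right)} = \sqrt{0 + \left(83216 - 130328\right)} = \sqrt{0 - 47112} = \sqrt{-47112} = 2 i \sqrt{11778}$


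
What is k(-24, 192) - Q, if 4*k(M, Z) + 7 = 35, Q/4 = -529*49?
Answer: 103691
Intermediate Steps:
Q = -103684 (Q = 4*(-529*49) = 4*(-25921) = -103684)
k(M, Z) = 7 (k(M, Z) = -7/4 + (¼)*35 = -7/4 + 35/4 = 7)
k(-24, 192) - Q = 7 - 1*(-103684) = 7 + 103684 = 103691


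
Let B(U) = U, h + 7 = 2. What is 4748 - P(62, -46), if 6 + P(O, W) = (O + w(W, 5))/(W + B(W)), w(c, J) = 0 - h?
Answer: 437435/92 ≈ 4754.7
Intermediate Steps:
h = -5 (h = -7 + 2 = -5)
w(c, J) = 5 (w(c, J) = 0 - 1*(-5) = 0 + 5 = 5)
P(O, W) = -6 + (5 + O)/(2*W) (P(O, W) = -6 + (O + 5)/(W + W) = -6 + (5 + O)/((2*W)) = -6 + (5 + O)*(1/(2*W)) = -6 + (5 + O)/(2*W))
4748 - P(62, -46) = 4748 - (5 + 62 - 12*(-46))/(2*(-46)) = 4748 - (-1)*(5 + 62 + 552)/(2*46) = 4748 - (-1)*619/(2*46) = 4748 - 1*(-619/92) = 4748 + 619/92 = 437435/92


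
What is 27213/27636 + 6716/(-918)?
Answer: -569581/89964 ≈ -6.3312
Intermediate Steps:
27213/27636 + 6716/(-918) = 27213*(1/27636) + 6716*(-1/918) = 193/196 - 3358/459 = -569581/89964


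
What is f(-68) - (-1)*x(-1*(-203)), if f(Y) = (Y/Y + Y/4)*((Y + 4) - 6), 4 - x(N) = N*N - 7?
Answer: -40078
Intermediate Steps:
x(N) = 11 - N² (x(N) = 4 - (N*N - 7) = 4 - (N² - 7) = 4 - (-7 + N²) = 4 + (7 - N²) = 11 - N²)
f(Y) = (1 + Y/4)*(-2 + Y) (f(Y) = (1 + Y*(¼))*((4 + Y) - 6) = (1 + Y/4)*(-2 + Y))
f(-68) - (-1)*x(-1*(-203)) = (-2 + (½)*(-68) + (¼)*(-68)²) - (-1)*(11 - (-1*(-203))²) = (-2 - 34 + (¼)*4624) - (-1)*(11 - 1*203²) = (-2 - 34 + 1156) - (-1)*(11 - 1*41209) = 1120 - (-1)*(11 - 41209) = 1120 - (-1)*(-41198) = 1120 - 1*41198 = 1120 - 41198 = -40078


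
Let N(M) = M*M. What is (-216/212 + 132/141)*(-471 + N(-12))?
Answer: 67362/2491 ≈ 27.042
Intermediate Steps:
N(M) = M²
(-216/212 + 132/141)*(-471 + N(-12)) = (-216/212 + 132/141)*(-471 + (-12)²) = (-216*1/212 + 132*(1/141))*(-471 + 144) = (-54/53 + 44/47)*(-327) = -206/2491*(-327) = 67362/2491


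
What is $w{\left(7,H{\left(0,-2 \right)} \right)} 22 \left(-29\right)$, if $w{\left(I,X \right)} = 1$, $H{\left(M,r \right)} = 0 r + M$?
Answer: $-638$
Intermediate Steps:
$H{\left(M,r \right)} = M$ ($H{\left(M,r \right)} = 0 + M = M$)
$w{\left(7,H{\left(0,-2 \right)} \right)} 22 \left(-29\right) = 1 \cdot 22 \left(-29\right) = 22 \left(-29\right) = -638$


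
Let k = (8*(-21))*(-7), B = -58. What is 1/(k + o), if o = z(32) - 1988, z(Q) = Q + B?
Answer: -1/838 ≈ -0.0011933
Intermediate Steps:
z(Q) = -58 + Q (z(Q) = Q - 58 = -58 + Q)
o = -2014 (o = (-58 + 32) - 1988 = -26 - 1988 = -2014)
k = 1176 (k = -168*(-7) = 1176)
1/(k + o) = 1/(1176 - 2014) = 1/(-838) = -1/838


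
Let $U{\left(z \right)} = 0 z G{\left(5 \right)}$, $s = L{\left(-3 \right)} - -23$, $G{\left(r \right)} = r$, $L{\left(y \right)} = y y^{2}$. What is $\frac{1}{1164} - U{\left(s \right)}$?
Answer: $\frac{1}{1164} \approx 0.00085911$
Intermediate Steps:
$L{\left(y \right)} = y^{3}$
$s = -4$ ($s = \left(-3\right)^{3} - -23 = -27 + 23 = -4$)
$U{\left(z \right)} = 0$ ($U{\left(z \right)} = 0 z 5 = 0 \cdot 5 = 0$)
$\frac{1}{1164} - U{\left(s \right)} = \frac{1}{1164} - 0 = \frac{1}{1164} + 0 = \frac{1}{1164}$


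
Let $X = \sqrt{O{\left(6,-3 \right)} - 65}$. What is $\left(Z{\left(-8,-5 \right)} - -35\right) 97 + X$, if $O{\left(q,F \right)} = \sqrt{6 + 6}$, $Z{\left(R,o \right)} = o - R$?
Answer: $3686 + \sqrt{-65 + 2 \sqrt{3}} \approx 3686.0 + 7.8445 i$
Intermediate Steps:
$O{\left(q,F \right)} = 2 \sqrt{3}$ ($O{\left(q,F \right)} = \sqrt{12} = 2 \sqrt{3}$)
$X = \sqrt{-65 + 2 \sqrt{3}}$ ($X = \sqrt{2 \sqrt{3} - 65} = \sqrt{-65 + 2 \sqrt{3}} \approx 7.8445 i$)
$\left(Z{\left(-8,-5 \right)} - -35\right) 97 + X = \left(\left(-5 - -8\right) - -35\right) 97 + \sqrt{-65 + 2 \sqrt{3}} = \left(\left(-5 + 8\right) + 35\right) 97 + \sqrt{-65 + 2 \sqrt{3}} = \left(3 + 35\right) 97 + \sqrt{-65 + 2 \sqrt{3}} = 38 \cdot 97 + \sqrt{-65 + 2 \sqrt{3}} = 3686 + \sqrt{-65 + 2 \sqrt{3}}$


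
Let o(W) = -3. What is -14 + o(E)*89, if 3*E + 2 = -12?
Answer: -281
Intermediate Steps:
E = -14/3 (E = -⅔ + (⅓)*(-12) = -⅔ - 4 = -14/3 ≈ -4.6667)
-14 + o(E)*89 = -14 - 3*89 = -14 - 267 = -281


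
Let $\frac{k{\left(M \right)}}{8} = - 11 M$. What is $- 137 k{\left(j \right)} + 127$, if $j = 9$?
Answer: $108631$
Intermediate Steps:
$k{\left(M \right)} = - 88 M$ ($k{\left(M \right)} = 8 \left(- 11 M\right) = - 88 M$)
$- 137 k{\left(j \right)} + 127 = - 137 \left(\left(-88\right) 9\right) + 127 = \left(-137\right) \left(-792\right) + 127 = 108504 + 127 = 108631$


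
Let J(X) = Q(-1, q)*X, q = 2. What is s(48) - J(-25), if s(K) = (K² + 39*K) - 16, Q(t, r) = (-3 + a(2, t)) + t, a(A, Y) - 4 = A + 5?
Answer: 4335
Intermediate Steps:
a(A, Y) = 9 + A (a(A, Y) = 4 + (A + 5) = 4 + (5 + A) = 9 + A)
Q(t, r) = 8 + t (Q(t, r) = (-3 + (9 + 2)) + t = (-3 + 11) + t = 8 + t)
s(K) = -16 + K² + 39*K
J(X) = 7*X (J(X) = (8 - 1)*X = 7*X)
s(48) - J(-25) = (-16 + 48² + 39*48) - 7*(-25) = (-16 + 2304 + 1872) - 1*(-175) = 4160 + 175 = 4335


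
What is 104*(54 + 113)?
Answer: 17368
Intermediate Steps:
104*(54 + 113) = 104*167 = 17368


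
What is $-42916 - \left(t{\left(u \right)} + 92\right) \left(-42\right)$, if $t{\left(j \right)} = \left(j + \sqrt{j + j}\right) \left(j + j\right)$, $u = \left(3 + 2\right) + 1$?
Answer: $-36028 + 1008 \sqrt{3} \approx -34282.0$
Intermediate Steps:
$u = 6$ ($u = 5 + 1 = 6$)
$t{\left(j \right)} = 2 j \left(j + \sqrt{2} \sqrt{j}\right)$ ($t{\left(j \right)} = \left(j + \sqrt{2 j}\right) 2 j = \left(j + \sqrt{2} \sqrt{j}\right) 2 j = 2 j \left(j + \sqrt{2} \sqrt{j}\right)$)
$-42916 - \left(t{\left(u \right)} + 92\right) \left(-42\right) = -42916 - \left(\left(2 \cdot 6^{2} + 2 \sqrt{2} \cdot 6^{\frac{3}{2}}\right) + 92\right) \left(-42\right) = -42916 - \left(\left(2 \cdot 36 + 2 \sqrt{2} \cdot 6 \sqrt{6}\right) + 92\right) \left(-42\right) = -42916 - \left(\left(72 + 24 \sqrt{3}\right) + 92\right) \left(-42\right) = -42916 - \left(164 + 24 \sqrt{3}\right) \left(-42\right) = -42916 - \left(-6888 - 1008 \sqrt{3}\right) = -42916 + \left(6888 + 1008 \sqrt{3}\right) = -36028 + 1008 \sqrt{3}$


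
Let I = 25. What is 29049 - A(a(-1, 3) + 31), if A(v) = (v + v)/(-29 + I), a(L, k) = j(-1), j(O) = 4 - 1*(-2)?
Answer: 58135/2 ≈ 29068.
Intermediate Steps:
j(O) = 6 (j(O) = 4 + 2 = 6)
a(L, k) = 6
A(v) = -v/2 (A(v) = (v + v)/(-29 + 25) = (2*v)/(-4) = (2*v)*(-¼) = -v/2)
29049 - A(a(-1, 3) + 31) = 29049 - (-1)*(6 + 31)/2 = 29049 - (-1)*37/2 = 29049 - 1*(-37/2) = 29049 + 37/2 = 58135/2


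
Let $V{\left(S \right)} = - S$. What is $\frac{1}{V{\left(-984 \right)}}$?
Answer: $\frac{1}{984} \approx 0.0010163$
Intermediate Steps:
$\frac{1}{V{\left(-984 \right)}} = \frac{1}{\left(-1\right) \left(-984\right)} = \frac{1}{984}$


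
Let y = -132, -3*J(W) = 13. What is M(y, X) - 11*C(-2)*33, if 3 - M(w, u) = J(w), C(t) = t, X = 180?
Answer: 2200/3 ≈ 733.33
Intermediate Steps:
J(W) = -13/3 (J(W) = -⅓*13 = -13/3)
M(w, u) = 22/3 (M(w, u) = 3 - 1*(-13/3) = 3 + 13/3 = 22/3)
M(y, X) - 11*C(-2)*33 = 22/3 - 11*(-2)*33 = 22/3 - (-22)*33 = 22/3 - 1*(-726) = 22/3 + 726 = 2200/3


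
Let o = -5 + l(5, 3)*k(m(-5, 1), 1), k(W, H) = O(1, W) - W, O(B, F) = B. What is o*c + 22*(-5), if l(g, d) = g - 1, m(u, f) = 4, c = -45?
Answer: 655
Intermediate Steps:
l(g, d) = -1 + g
k(W, H) = 1 - W
o = -17 (o = -5 + (-1 + 5)*(1 - 1*4) = -5 + 4*(1 - 4) = -5 + 4*(-3) = -5 - 12 = -17)
o*c + 22*(-5) = -17*(-45) + 22*(-5) = 765 - 110 = 655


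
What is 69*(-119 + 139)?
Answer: 1380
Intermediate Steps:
69*(-119 + 139) = 69*20 = 1380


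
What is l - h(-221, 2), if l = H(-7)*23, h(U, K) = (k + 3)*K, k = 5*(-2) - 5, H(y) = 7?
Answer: 185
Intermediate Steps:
k = -15 (k = -10 - 5 = -15)
h(U, K) = -12*K (h(U, K) = (-15 + 3)*K = -12*K)
l = 161 (l = 7*23 = 161)
l - h(-221, 2) = 161 - (-12)*2 = 161 - 1*(-24) = 161 + 24 = 185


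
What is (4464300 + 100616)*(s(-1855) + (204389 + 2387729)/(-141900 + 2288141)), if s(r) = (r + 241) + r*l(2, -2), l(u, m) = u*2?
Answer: -88497968061817616/2146241 ≈ -4.1234e+10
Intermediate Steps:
l(u, m) = 2*u
s(r) = 241 + 5*r (s(r) = (r + 241) + r*(2*2) = (241 + r) + r*4 = (241 + r) + 4*r = 241 + 5*r)
(4464300 + 100616)*(s(-1855) + (204389 + 2387729)/(-141900 + 2288141)) = (4464300 + 100616)*((241 + 5*(-1855)) + (204389 + 2387729)/(-141900 + 2288141)) = 4564916*((241 - 9275) + 2592118/2146241) = 4564916*(-9034 + 2592118*(1/2146241)) = 4564916*(-9034 + 2592118/2146241) = 4564916*(-19386549076/2146241) = -88497968061817616/2146241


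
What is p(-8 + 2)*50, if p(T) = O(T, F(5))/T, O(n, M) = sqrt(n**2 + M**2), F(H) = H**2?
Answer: -25*sqrt(661)/3 ≈ -214.25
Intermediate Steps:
O(n, M) = sqrt(M**2 + n**2)
p(T) = sqrt(625 + T**2)/T (p(T) = sqrt((5**2)**2 + T**2)/T = sqrt(25**2 + T**2)/T = sqrt(625 + T**2)/T)
p(-8 + 2)*50 = (sqrt(625 + (-8 + 2)**2)/(-8 + 2))*50 = (sqrt(625 + (-6)**2)/(-6))*50 = -sqrt(625 + 36)/6*50 = -sqrt(661)/6*50 = -25*sqrt(661)/3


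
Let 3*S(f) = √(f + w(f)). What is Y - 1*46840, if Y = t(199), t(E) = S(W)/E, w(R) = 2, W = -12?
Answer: -46840 + I*√10/597 ≈ -46840.0 + 0.0052969*I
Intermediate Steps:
S(f) = √(2 + f)/3 (S(f) = √(f + 2)/3 = √(2 + f)/3)
t(E) = I*√10/(3*E) (t(E) = (√(2 - 12)/3)/E = (√(-10)/3)/E = ((I*√10)/3)/E = (I*√10/3)/E = I*√10/(3*E))
Y = I*√10/597 (Y = (⅓)*I*√10/199 = (⅓)*I*√10*(1/199) = I*√10/597 ≈ 0.0052969*I)
Y - 1*46840 = I*√10/597 - 1*46840 = I*√10/597 - 46840 = -46840 + I*√10/597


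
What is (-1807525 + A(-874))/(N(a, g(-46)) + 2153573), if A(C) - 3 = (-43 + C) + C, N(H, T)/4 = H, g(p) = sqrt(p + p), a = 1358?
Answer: -1809313/2159005 ≈ -0.83803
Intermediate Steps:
g(p) = sqrt(2)*sqrt(p) (g(p) = sqrt(2*p) = sqrt(2)*sqrt(p))
N(H, T) = 4*H
A(C) = -40 + 2*C (A(C) = 3 + ((-43 + C) + C) = 3 + (-43 + 2*C) = -40 + 2*C)
(-1807525 + A(-874))/(N(a, g(-46)) + 2153573) = (-1807525 + (-40 + 2*(-874)))/(4*1358 + 2153573) = (-1807525 + (-40 - 1748))/(5432 + 2153573) = (-1807525 - 1788)/2159005 = -1809313*1/2159005 = -1809313/2159005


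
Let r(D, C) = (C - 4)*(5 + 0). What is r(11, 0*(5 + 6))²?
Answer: 400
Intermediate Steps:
r(D, C) = -20 + 5*C (r(D, C) = (-4 + C)*5 = -20 + 5*C)
r(11, 0*(5 + 6))² = (-20 + 5*(0*(5 + 6)))² = (-20 + 5*(0*11))² = (-20 + 5*0)² = (-20 + 0)² = (-20)² = 400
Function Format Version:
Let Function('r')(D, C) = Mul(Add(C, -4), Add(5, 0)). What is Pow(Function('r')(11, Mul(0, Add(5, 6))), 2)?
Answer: 400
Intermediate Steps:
Function('r')(D, C) = Add(-20, Mul(5, C)) (Function('r')(D, C) = Mul(Add(-4, C), 5) = Add(-20, Mul(5, C)))
Pow(Function('r')(11, Mul(0, Add(5, 6))), 2) = Pow(Add(-20, Mul(5, Mul(0, Add(5, 6)))), 2) = Pow(Add(-20, Mul(5, Mul(0, 11))), 2) = Pow(Add(-20, Mul(5, 0)), 2) = Pow(Add(-20, 0), 2) = Pow(-20, 2) = 400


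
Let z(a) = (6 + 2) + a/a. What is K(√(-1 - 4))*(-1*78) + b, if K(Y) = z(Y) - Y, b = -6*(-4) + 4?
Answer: -674 + 78*I*√5 ≈ -674.0 + 174.41*I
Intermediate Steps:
b = 28 (b = 24 + 4 = 28)
z(a) = 9 (z(a) = 8 + 1 = 9)
K(Y) = 9 - Y
K(√(-1 - 4))*(-1*78) + b = (9 - √(-1 - 4))*(-1*78) + 28 = (9 - √(-5))*(-78) + 28 = (9 - I*√5)*(-78) + 28 = (-702 + 78*I*√5) + 28 = -674 + 78*I*√5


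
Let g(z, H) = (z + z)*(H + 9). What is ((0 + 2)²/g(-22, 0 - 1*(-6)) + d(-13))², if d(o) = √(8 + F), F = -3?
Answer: 136126/27225 - 2*√5/165 ≈ 4.9729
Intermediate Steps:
g(z, H) = 2*z*(9 + H) (g(z, H) = (2*z)*(9 + H) = 2*z*(9 + H))
d(o) = √5 (d(o) = √(8 - 3) = √5)
((0 + 2)²/g(-22, 0 - 1*(-6)) + d(-13))² = ((0 + 2)²/((2*(-22)*(9 + (0 - 1*(-6))))) + √5)² = (2²/((2*(-22)*(9 + (0 + 6)))) + √5)² = (4/((2*(-22)*(9 + 6))) + √5)² = (4/((2*(-22)*15)) + √5)² = (4/(-660) + √5)² = (4*(-1/660) + √5)² = (-1/165 + √5)²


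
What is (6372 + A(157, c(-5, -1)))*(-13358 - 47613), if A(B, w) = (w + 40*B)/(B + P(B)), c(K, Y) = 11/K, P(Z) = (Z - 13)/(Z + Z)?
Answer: -48321903478143/123605 ≈ -3.9094e+8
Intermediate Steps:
P(Z) = (-13 + Z)/(2*Z) (P(Z) = (-13 + Z)/((2*Z)) = (-13 + Z)*(1/(2*Z)) = (-13 + Z)/(2*Z))
A(B, w) = (w + 40*B)/(B + (-13 + B)/(2*B))
(6372 + A(157, c(-5, -1)))*(-13358 - 47613) = (6372 + 2*157*(11/(-5) + 40*157)/(-13 + 157 + 2*157²))*(-13358 - 47613) = (6372 + 2*157*(11*(-⅕) + 6280)/(-13 + 157 + 2*24649))*(-60971) = (6372 + 2*157*(-11/5 + 6280)/(-13 + 157 + 49298))*(-60971) = (6372 + 2*157*(31389/5)/49442)*(-60971) = (6372 + 2*157*(1/49442)*(31389/5))*(-60971) = (6372 + 4928073/123605)*(-60971) = (792539133/123605)*(-60971) = -48321903478143/123605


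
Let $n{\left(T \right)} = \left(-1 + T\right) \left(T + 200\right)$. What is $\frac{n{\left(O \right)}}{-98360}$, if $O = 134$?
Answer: $- \frac{22211}{49180} \approx -0.45163$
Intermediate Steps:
$n{\left(T \right)} = \left(-1 + T\right) \left(200 + T\right)$
$\frac{n{\left(O \right)}}{-98360} = \frac{-200 + 134^{2} + 199 \cdot 134}{-98360} = \left(-200 + 17956 + 26666\right) \left(- \frac{1}{98360}\right) = 44422 \left(- \frac{1}{98360}\right) = - \frac{22211}{49180}$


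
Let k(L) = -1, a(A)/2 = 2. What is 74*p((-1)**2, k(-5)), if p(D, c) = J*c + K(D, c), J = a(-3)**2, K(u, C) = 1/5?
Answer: -5846/5 ≈ -1169.2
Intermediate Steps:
a(A) = 4 (a(A) = 2*2 = 4)
K(u, C) = 1/5
J = 16 (J = 4**2 = 16)
p(D, c) = 1/5 + 16*c (p(D, c) = 16*c + 1/5 = 1/5 + 16*c)
74*p((-1)**2, k(-5)) = 74*(1/5 + 16*(-1)) = 74*(1/5 - 16) = 74*(-79/5) = -5846/5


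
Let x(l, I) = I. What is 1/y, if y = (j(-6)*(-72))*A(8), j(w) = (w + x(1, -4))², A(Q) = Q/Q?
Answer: -1/7200 ≈ -0.00013889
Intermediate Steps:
A(Q) = 1
j(w) = (-4 + w)² (j(w) = (w - 4)² = (-4 + w)²)
y = -7200 (y = ((-4 - 6)²*(-72))*1 = ((-10)²*(-72))*1 = (100*(-72))*1 = -7200*1 = -7200)
1/y = 1/(-7200) = -1/7200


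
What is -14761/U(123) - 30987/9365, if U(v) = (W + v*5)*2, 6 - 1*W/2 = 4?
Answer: -176598671/11593870 ≈ -15.232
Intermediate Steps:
W = 4 (W = 12 - 2*4 = 12 - 8 = 4)
U(v) = 8 + 10*v (U(v) = (4 + v*5)*2 = (4 + 5*v)*2 = 8 + 10*v)
-14761/U(123) - 30987/9365 = -14761/(8 + 10*123) - 30987/9365 = -14761/(8 + 1230) - 30987*1/9365 = -14761/1238 - 30987/9365 = -176598671/11593870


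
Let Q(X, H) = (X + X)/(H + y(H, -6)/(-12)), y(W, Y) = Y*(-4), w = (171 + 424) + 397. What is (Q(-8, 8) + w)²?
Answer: 8809024/9 ≈ 9.7878e+5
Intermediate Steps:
w = 992 (w = 595 + 397 = 992)
y(W, Y) = -4*Y
Q(X, H) = 2*X/(-2 + H) (Q(X, H) = (X + X)/(H - 4*(-6)/(-12)) = (2*X)/(H + 24*(-1/12)) = (2*X)/(H - 2) = (2*X)/(-2 + H) = 2*X/(-2 + H))
(Q(-8, 8) + w)² = (2*(-8)/(-2 + 8) + 992)² = (2*(-8)/6 + 992)² = (2*(-8)*(⅙) + 992)² = (-8/3 + 992)² = (2968/3)² = 8809024/9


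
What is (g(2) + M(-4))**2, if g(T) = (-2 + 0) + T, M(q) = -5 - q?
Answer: 1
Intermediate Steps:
g(T) = -2 + T
(g(2) + M(-4))**2 = ((-2 + 2) + (-5 - 1*(-4)))**2 = (0 + (-5 + 4))**2 = (0 - 1)**2 = (-1)**2 = 1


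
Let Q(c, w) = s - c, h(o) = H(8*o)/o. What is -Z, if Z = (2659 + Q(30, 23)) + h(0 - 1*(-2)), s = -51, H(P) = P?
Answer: -2586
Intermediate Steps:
h(o) = 8 (h(o) = (8*o)/o = 8)
Q(c, w) = -51 - c
Z = 2586 (Z = (2659 + (-51 - 1*30)) + 8 = (2659 + (-51 - 30)) + 8 = (2659 - 81) + 8 = 2578 + 8 = 2586)
-Z = -1*2586 = -2586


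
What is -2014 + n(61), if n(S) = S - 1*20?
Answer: -1973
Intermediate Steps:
n(S) = -20 + S (n(S) = S - 20 = -20 + S)
-2014 + n(61) = -2014 + (-20 + 61) = -2014 + 41 = -1973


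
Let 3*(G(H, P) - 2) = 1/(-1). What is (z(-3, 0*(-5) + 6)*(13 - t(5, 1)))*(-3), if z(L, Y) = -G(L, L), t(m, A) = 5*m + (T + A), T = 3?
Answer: -80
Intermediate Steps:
G(H, P) = 5/3 (G(H, P) = 2 + (⅓)/(-1) = 2 + (⅓)*(-1) = 2 - ⅓ = 5/3)
t(m, A) = 3 + A + 5*m (t(m, A) = 5*m + (3 + A) = 3 + A + 5*m)
z(L, Y) = -5/3 (z(L, Y) = -1*5/3 = -5/3)
(z(-3, 0*(-5) + 6)*(13 - t(5, 1)))*(-3) = -5*(13 - (3 + 1 + 5*5))/3*(-3) = -5*(13 - (3 + 1 + 25))/3*(-3) = -5*(13 - 1*29)/3*(-3) = -5*(13 - 29)/3*(-3) = -5/3*(-16)*(-3) = (80/3)*(-3) = -80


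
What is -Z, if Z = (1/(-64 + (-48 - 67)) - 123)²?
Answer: -484792324/32041 ≈ -15130.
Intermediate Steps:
Z = 484792324/32041 (Z = (1/(-64 - 115) - 123)² = (1/(-179) - 123)² = (-1/179 - 123)² = (-22018/179)² = 484792324/32041 ≈ 15130.)
-Z = -1*484792324/32041 = -484792324/32041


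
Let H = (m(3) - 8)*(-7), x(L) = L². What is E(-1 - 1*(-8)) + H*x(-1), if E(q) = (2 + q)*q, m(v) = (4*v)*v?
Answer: -133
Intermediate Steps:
m(v) = 4*v²
H = -196 (H = (4*3² - 8)*(-7) = (4*9 - 8)*(-7) = (36 - 8)*(-7) = 28*(-7) = -196)
E(q) = q*(2 + q)
E(-1 - 1*(-8)) + H*x(-1) = (-1 - 1*(-8))*(2 + (-1 - 1*(-8))) - 196*(-1)² = (-1 + 8)*(2 + (-1 + 8)) - 196*1 = 7*(2 + 7) - 196 = 7*9 - 196 = 63 - 196 = -133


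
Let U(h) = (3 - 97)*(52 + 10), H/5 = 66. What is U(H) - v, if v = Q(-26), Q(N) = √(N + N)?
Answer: -5828 - 2*I*√13 ≈ -5828.0 - 7.2111*I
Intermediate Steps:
H = 330 (H = 5*66 = 330)
Q(N) = √2*√N (Q(N) = √(2*N) = √2*√N)
U(h) = -5828 (U(h) = -94*62 = -5828)
v = 2*I*√13 (v = √2*√(-26) = √2*(I*√26) = 2*I*√13 ≈ 7.2111*I)
U(H) - v = -5828 - 2*I*√13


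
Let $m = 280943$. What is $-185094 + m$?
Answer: $95849$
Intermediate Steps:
$-185094 + m = -185094 + 280943 = 95849$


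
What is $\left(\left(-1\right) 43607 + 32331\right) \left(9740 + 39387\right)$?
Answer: $-553956052$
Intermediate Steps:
$\left(\left(-1\right) 43607 + 32331\right) \left(9740 + 39387\right) = \left(-43607 + 32331\right) 49127 = \left(-11276\right) 49127 = -553956052$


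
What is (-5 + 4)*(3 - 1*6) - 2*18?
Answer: -33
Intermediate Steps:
(-5 + 4)*(3 - 1*6) - 2*18 = -(3 - 6) - 36 = -1*(-3) - 36 = 3 - 36 = -33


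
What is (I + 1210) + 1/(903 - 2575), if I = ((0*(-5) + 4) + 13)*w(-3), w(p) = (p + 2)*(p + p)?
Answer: 2193663/1672 ≈ 1312.0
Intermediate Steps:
w(p) = 2*p*(2 + p) (w(p) = (2 + p)*(2*p) = 2*p*(2 + p))
I = 102 (I = ((0*(-5) + 4) + 13)*(2*(-3)*(2 - 3)) = ((0 + 4) + 13)*(2*(-3)*(-1)) = (4 + 13)*6 = 17*6 = 102)
(I + 1210) + 1/(903 - 2575) = (102 + 1210) + 1/(903 - 2575) = 1312 + 1/(-1672) = 1312 - 1/1672 = 2193663/1672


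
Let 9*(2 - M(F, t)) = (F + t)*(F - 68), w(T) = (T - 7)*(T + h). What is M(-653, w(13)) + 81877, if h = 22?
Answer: 417508/9 ≈ 46390.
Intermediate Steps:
w(T) = (-7 + T)*(22 + T) (w(T) = (T - 7)*(T + 22) = (-7 + T)*(22 + T))
M(F, t) = 2 - (-68 + F)*(F + t)/9 (M(F, t) = 2 - (F + t)*(F - 68)/9 = 2 - (F + t)*(-68 + F)/9 = 2 - (-68 + F)*(F + t)/9)
M(-653, w(13)) + 81877 = (2 - ⅑*(-653)² + (68/9)*(-653) + 68*(-154 + 13² + 15*13)/9 - ⅑*(-653)*(-154 + 13² + 15*13)) + 81877 = (2 - ⅑*426409 - 44404/9 + 68*(-154 + 169 + 195)/9 - ⅑*(-653)*(-154 + 169 + 195)) + 81877 = (2 - 426409/9 - 44404/9 + (68/9)*210 - ⅑*(-653)*210) + 81877 = (2 - 426409/9 - 44404/9 + 4760/3 + 45710/3) + 81877 = -319385/9 + 81877 = 417508/9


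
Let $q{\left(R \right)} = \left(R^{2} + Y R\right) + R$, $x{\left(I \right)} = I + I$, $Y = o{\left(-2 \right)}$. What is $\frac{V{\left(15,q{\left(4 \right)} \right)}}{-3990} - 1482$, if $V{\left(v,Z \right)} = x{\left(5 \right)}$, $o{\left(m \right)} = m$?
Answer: $- \frac{591319}{399} \approx -1482.0$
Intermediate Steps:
$Y = -2$
$x{\left(I \right)} = 2 I$
$q{\left(R \right)} = R^{2} - R$ ($q{\left(R \right)} = \left(R^{2} - 2 R\right) + R = R^{2} - R$)
$V{\left(v,Z \right)} = 10$ ($V{\left(v,Z \right)} = 2 \cdot 5 = 10$)
$\frac{V{\left(15,q{\left(4 \right)} \right)}}{-3990} - 1482 = \frac{10}{-3990} - 1482 = 10 \left(- \frac{1}{3990}\right) - 1482 = - \frac{1}{399} - 1482 = - \frac{591319}{399}$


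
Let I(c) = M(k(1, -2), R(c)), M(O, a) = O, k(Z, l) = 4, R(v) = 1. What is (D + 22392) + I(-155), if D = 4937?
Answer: 27333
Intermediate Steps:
I(c) = 4
(D + 22392) + I(-155) = (4937 + 22392) + 4 = 27329 + 4 = 27333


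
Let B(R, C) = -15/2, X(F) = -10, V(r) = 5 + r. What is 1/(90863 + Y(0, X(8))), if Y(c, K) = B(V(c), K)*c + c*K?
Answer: 1/90863 ≈ 1.1006e-5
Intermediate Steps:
B(R, C) = -15/2 (B(R, C) = -15*½ = -15/2)
Y(c, K) = -15*c/2 + K*c (Y(c, K) = -15*c/2 + c*K = -15*c/2 + K*c)
1/(90863 + Y(0, X(8))) = 1/(90863 + (½)*0*(-15 + 2*(-10))) = 1/(90863 + (½)*0*(-15 - 20)) = 1/(90863 + (½)*0*(-35)) = 1/(90863 + 0) = 1/90863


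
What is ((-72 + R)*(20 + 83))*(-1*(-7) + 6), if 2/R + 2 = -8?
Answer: -483379/5 ≈ -96676.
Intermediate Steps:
R = -⅕ (R = 2/(-2 - 8) = 2/(-10) = 2*(-⅒) = -⅕ ≈ -0.20000)
((-72 + R)*(20 + 83))*(-1*(-7) + 6) = ((-72 - ⅕)*(20 + 83))*(-1*(-7) + 6) = (-361/5*103)*(7 + 6) = -37183/5*13 = -483379/5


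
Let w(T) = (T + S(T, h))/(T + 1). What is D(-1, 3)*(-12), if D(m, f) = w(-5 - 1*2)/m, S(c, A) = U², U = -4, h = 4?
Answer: -18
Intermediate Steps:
S(c, A) = 16 (S(c, A) = (-4)² = 16)
w(T) = (16 + T)/(1 + T) (w(T) = (T + 16)/(T + 1) = (16 + T)/(1 + T))
D(m, f) = -3/(2*m) (D(m, f) = ((16 + (-5 - 1*2))/(1 + (-5 - 1*2)))/m = ((16 + (-5 - 2))/(1 + (-5 - 2)))/m = ((16 - 7)/(1 - 7))/m = (9/(-6))/m = (-⅙*9)/m = -3/(2*m))
D(-1, 3)*(-12) = -3/2/(-1)*(-12) = -3/2*(-1)*(-12) = (3/2)*(-12) = -18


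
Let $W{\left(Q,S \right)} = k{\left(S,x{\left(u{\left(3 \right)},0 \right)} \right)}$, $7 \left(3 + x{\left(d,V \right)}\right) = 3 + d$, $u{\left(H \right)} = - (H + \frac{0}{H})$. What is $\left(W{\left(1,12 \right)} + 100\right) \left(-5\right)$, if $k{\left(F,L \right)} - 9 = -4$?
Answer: $-525$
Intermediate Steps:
$u{\left(H \right)} = - H$ ($u{\left(H \right)} = - (H + 0) = - H$)
$x{\left(d,V \right)} = - \frac{18}{7} + \frac{d}{7}$ ($x{\left(d,V \right)} = -3 + \frac{3 + d}{7} = -3 + \left(\frac{3}{7} + \frac{d}{7}\right) = - \frac{18}{7} + \frac{d}{7}$)
$k{\left(F,L \right)} = 5$ ($k{\left(F,L \right)} = 9 - 4 = 5$)
$W{\left(Q,S \right)} = 5$
$\left(W{\left(1,12 \right)} + 100\right) \left(-5\right) = \left(5 + 100\right) \left(-5\right) = 105 \left(-5\right) = -525$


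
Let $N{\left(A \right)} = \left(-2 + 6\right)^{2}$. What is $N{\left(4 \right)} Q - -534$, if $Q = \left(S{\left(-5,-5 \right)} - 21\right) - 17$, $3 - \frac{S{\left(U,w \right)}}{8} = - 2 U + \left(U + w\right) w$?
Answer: $-7370$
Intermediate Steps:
$S{\left(U,w \right)} = 24 + 16 U - 8 w \left(U + w\right)$ ($S{\left(U,w \right)} = 24 - 8 \left(- 2 U + \left(U + w\right) w\right) = 24 - 8 \left(- 2 U + w \left(U + w\right)\right) = 24 + \left(16 U - 8 w \left(U + w\right)\right) = 24 + 16 U - 8 w \left(U + w\right)$)
$Q = -494$ ($Q = \left(\left(24 - 8 \left(-5\right)^{2} + 16 \left(-5\right) - \left(-40\right) \left(-5\right)\right) - 21\right) - 17 = \left(\left(24 - 200 - 80 - 200\right) - 21\right) - 17 = \left(-456 - 21\right) - 17 = -477 - 17 = -494$)
$N{\left(A \right)} = 16$ ($N{\left(A \right)} = 4^{2} = 16$)
$N{\left(4 \right)} Q - -534 = 16 \left(-494\right) - -534 = -7904 + 534 = -7370$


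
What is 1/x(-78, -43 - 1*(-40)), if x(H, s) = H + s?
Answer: -1/81 ≈ -0.012346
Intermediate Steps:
1/x(-78, -43 - 1*(-40)) = 1/(-78 + (-43 - 1*(-40))) = 1/(-78 + (-43 + 40)) = 1/(-78 - 3) = 1/(-81) = -1/81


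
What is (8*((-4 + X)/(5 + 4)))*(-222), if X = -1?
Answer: 2960/3 ≈ 986.67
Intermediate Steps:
(8*((-4 + X)/(5 + 4)))*(-222) = (8*((-4 - 1)/(5 + 4)))*(-222) = (8*(-5/9))*(-222) = -40/9*(-222) = 2960/3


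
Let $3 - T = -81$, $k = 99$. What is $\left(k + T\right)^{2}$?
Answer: $33489$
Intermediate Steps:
$T = 84$ ($T = 3 - -81 = 3 + 81 = 84$)
$\left(k + T\right)^{2} = \left(99 + 84\right)^{2} = 183^{2} = 33489$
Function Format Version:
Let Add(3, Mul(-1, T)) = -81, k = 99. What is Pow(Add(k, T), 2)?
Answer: 33489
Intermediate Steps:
T = 84 (T = Add(3, Mul(-1, -81)) = Add(3, 81) = 84)
Pow(Add(k, T), 2) = Pow(Add(99, 84), 2) = Pow(183, 2) = 33489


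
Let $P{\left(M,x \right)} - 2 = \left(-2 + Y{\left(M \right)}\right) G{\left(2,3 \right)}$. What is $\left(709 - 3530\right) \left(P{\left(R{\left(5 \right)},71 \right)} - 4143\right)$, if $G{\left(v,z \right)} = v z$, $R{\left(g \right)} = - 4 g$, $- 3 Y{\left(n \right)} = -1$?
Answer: $11709971$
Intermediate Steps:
$Y{\left(n \right)} = \frac{1}{3}$ ($Y{\left(n \right)} = \left(- \frac{1}{3}\right) \left(-1\right) = \frac{1}{3}$)
$P{\left(M,x \right)} = -8$ ($P{\left(M,x \right)} = 2 + \left(-2 + \frac{1}{3}\right) 2 \cdot 3 = 2 - 10 = -8$)
$\left(709 - 3530\right) \left(P{\left(R{\left(5 \right)},71 \right)} - 4143\right) = \left(709 - 3530\right) \left(-8 - 4143\right) = \left(-2821\right) \left(-4151\right) = 11709971$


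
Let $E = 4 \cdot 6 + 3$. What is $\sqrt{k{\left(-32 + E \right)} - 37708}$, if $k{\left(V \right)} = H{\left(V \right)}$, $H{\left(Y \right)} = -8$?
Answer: $2 i \sqrt{9429} \approx 194.21 i$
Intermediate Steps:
$E = 27$ ($E = 24 + 3 = 27$)
$k{\left(V \right)} = -8$
$\sqrt{k{\left(-32 + E \right)} - 37708} = \sqrt{-8 - 37708} = \sqrt{-37716} = 2 i \sqrt{9429}$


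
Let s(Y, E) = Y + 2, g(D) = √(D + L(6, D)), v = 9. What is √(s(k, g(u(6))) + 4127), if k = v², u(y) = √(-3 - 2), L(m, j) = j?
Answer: √4210 ≈ 64.885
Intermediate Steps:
u(y) = I*√5 (u(y) = √(-5) = I*√5)
k = 81 (k = 9² = 81)
g(D) = √2*√D (g(D) = √(D + D) = √(2*D) = √2*√D)
s(Y, E) = 2 + Y
√(s(k, g(u(6))) + 4127) = √((2 + 81) + 4127) = √(83 + 4127) = √4210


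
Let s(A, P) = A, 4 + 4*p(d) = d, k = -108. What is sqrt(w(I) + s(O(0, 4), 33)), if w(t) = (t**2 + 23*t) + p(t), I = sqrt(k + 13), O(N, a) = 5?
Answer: sqrt(-364 + 93*I*sqrt(95))/2 ≈ 8.7522 + 12.946*I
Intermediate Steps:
p(d) = -1 + d/4
I = I*sqrt(95) (I = sqrt(-108 + 13) = sqrt(-95) = I*sqrt(95) ≈ 9.7468*I)
w(t) = -1 + t**2 + 93*t/4 (w(t) = (t**2 + 23*t) + (-1 + t/4) = -1 + t**2 + 93*t/4)
sqrt(w(I) + s(O(0, 4), 33)) = sqrt((-1 + (I*sqrt(95))**2 + 93*(I*sqrt(95))/4) + 5) = sqrt((-1 - 95 + 93*I*sqrt(95)/4) + 5) = sqrt((-96 + 93*I*sqrt(95)/4) + 5) = sqrt(-91 + 93*I*sqrt(95)/4)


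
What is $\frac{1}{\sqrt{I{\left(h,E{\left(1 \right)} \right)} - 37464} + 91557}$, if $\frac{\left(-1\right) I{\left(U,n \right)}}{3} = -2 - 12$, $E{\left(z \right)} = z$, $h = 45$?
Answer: $\frac{3391}{310471173} - \frac{i \sqrt{462}}{931413519} \approx 1.0922 \cdot 10^{-5} - 2.3077 \cdot 10^{-8} i$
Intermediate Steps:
$I{\left(U,n \right)} = 42$ ($I{\left(U,n \right)} = - 3 \left(-2 - 12\right) = \left(-3\right) \left(-14\right) = 42$)
$\frac{1}{\sqrt{I{\left(h,E{\left(1 \right)} \right)} - 37464} + 91557} = \frac{1}{\sqrt{42 - 37464} + 91557} = \frac{1}{\sqrt{-37422} + 91557} = \frac{1}{9 i \sqrt{462} + 91557} = \frac{1}{91557 + 9 i \sqrt{462}}$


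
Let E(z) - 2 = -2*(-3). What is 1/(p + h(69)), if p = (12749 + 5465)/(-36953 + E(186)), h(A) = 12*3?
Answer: 36945/1311806 ≈ 0.028163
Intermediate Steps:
E(z) = 8 (E(z) = 2 - 2*(-3) = 2 + 6 = 8)
h(A) = 36
p = -18214/36945 (p = (12749 + 5465)/(-36953 + 8) = 18214/(-36945) = 18214*(-1/36945) = -18214/36945 ≈ -0.49300)
1/(p + h(69)) = 1/(-18214/36945 + 36) = 1/(1311806/36945) = 36945/1311806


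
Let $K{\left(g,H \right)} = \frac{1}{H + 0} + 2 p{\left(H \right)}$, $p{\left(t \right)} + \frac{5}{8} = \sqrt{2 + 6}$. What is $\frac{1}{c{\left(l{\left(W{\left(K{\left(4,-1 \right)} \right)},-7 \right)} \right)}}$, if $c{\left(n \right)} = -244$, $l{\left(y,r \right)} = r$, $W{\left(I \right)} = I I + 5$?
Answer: $- \frac{1}{244} \approx -0.0040984$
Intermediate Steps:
$p{\left(t \right)} = - \frac{5}{8} + 2 \sqrt{2}$ ($p{\left(t \right)} = - \frac{5}{8} + \sqrt{2 + 6} = - \frac{5}{8} + \sqrt{8} = - \frac{5}{8} + 2 \sqrt{2}$)
$K{\left(g,H \right)} = - \frac{5}{4} + \frac{1}{H} + 4 \sqrt{2}$ ($K{\left(g,H \right)} = \frac{1}{H + 0} + 2 \left(- \frac{5}{8} + 2 \sqrt{2}\right) = \frac{1}{H} - \left(\frac{5}{4} - 4 \sqrt{2}\right) = - \frac{5}{4} + \frac{1}{H} + 4 \sqrt{2}$)
$W{\left(I \right)} = 5 + I^{2}$ ($W{\left(I \right)} = I^{2} + 5 = 5 + I^{2}$)
$\frac{1}{c{\left(l{\left(W{\left(K{\left(4,-1 \right)} \right)},-7 \right)} \right)}} = \frac{1}{-244} = - \frac{1}{244}$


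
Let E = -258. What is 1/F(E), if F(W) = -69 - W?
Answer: 1/189 ≈ 0.0052910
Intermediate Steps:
1/F(E) = 1/(-69 - 1*(-258)) = 1/(-69 + 258) = 1/189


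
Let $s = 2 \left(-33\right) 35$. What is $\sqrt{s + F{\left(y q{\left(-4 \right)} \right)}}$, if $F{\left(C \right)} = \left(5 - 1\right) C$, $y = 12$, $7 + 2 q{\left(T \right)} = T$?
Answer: $3 i \sqrt{286} \approx 50.735 i$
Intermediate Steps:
$q{\left(T \right)} = - \frac{7}{2} + \frac{T}{2}$
$F{\left(C \right)} = 4 C$
$s = -2310$ ($s = \left(-66\right) 35 = -2310$)
$\sqrt{s + F{\left(y q{\left(-4 \right)} \right)}} = \sqrt{-2310 + 4 \cdot 12 \left(- \frac{7}{2} + \frac{1}{2} \left(-4\right)\right)} = \sqrt{-2310 + 4 \cdot 12 \left(- \frac{7}{2} - 2\right)} = \sqrt{-2310 + 4 \cdot 12 \left(- \frac{11}{2}\right)} = \sqrt{-2310 + 4 \left(-66\right)} = \sqrt{-2310 - 264} = \sqrt{-2574} = 3 i \sqrt{286}$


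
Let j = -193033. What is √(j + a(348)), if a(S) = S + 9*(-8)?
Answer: I*√192757 ≈ 439.04*I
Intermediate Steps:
a(S) = -72 + S (a(S) = S - 72 = -72 + S)
√(j + a(348)) = √(-193033 + (-72 + 348)) = √(-193033 + 276) = √(-192757) = I*√192757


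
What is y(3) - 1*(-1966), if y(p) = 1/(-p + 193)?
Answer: 373541/190 ≈ 1966.0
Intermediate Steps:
y(p) = 1/(193 - p)
y(3) - 1*(-1966) = -1/(-193 + 3) - 1*(-1966) = -1/(-190) + 1966 = -1*(-1/190) + 1966 = 1/190 + 1966 = 373541/190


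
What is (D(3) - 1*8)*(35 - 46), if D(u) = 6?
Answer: 22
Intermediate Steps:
(D(3) - 1*8)*(35 - 46) = (6 - 1*8)*(35 - 46) = (6 - 8)*(-11) = -2*(-11) = 22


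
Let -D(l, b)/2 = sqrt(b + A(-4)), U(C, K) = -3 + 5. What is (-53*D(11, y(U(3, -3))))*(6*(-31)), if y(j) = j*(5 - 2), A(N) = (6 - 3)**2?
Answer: -19716*sqrt(15) ≈ -76360.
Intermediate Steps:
U(C, K) = 2
A(N) = 9 (A(N) = 3**2 = 9)
y(j) = 3*j (y(j) = j*3 = 3*j)
D(l, b) = -2*sqrt(9 + b) (D(l, b) = -2*sqrt(b + 9) = -2*sqrt(9 + b))
(-53*D(11, y(U(3, -3))))*(6*(-31)) = (-(-106)*sqrt(9 + 3*2))*(6*(-31)) = -(-106)*sqrt(9 + 6)*(-186) = -(-106)*sqrt(15)*(-186) = (106*sqrt(15))*(-186) = -19716*sqrt(15)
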